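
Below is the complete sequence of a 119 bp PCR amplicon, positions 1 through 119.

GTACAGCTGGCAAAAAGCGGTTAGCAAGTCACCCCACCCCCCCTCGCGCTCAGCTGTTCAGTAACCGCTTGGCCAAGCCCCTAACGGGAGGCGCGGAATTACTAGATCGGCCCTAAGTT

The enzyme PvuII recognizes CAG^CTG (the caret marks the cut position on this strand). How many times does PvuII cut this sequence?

2

CAGCTG occurs starting at positions 4, 51.
PvuII cuts at 2 sites.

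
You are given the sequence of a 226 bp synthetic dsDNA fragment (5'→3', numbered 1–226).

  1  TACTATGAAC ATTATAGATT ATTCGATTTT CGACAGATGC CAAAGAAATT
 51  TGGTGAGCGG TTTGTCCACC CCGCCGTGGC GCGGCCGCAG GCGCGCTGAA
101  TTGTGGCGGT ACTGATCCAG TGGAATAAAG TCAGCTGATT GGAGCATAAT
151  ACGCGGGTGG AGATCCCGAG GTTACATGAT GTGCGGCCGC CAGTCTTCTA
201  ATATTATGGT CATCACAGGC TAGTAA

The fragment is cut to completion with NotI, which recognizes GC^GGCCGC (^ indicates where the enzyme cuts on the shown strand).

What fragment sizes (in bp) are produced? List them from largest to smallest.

102, 82, 42 bp

NotI sites (GCGGCCGC) start at positions 81, 183.
NotI cuts after base 2 of each site, so after positions 82, 184.
Linear molecule, 2 cuts → 3 fragments:
  1–82 → 82 bp
  83–184 → 102 bp
  185–226 → 42 bp
Sorted largest to smallest: 102, 82, 42 bp.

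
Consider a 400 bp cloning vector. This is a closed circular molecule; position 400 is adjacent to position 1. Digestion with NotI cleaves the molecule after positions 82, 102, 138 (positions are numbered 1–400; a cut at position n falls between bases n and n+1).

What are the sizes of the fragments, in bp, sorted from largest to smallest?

Circular molecule, 3 cuts → 3 fragments:
  102 − 82 = 20 bp
  138 − 102 = 36 bp
  wrap: 400 − 138 + 82 = 344 bp
Sorted largest to smallest: 344, 36, 20 bp.

344, 36, 20 bp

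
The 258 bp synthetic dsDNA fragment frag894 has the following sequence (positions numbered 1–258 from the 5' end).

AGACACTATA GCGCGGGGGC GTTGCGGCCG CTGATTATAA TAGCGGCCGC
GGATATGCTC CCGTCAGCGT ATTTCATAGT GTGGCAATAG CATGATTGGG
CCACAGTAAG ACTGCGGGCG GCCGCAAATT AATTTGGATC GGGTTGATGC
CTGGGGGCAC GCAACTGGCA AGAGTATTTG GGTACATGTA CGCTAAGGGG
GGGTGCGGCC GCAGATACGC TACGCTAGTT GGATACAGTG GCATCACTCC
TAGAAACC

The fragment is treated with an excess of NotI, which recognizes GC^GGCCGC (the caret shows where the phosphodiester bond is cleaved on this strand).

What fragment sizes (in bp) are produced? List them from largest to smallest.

87, 75, 52, 25, 19 bp

NotI sites (GCGGCCGC) start at positions 24, 43, 118, 205.
NotI cuts after base 2 of each site, so after positions 25, 44, 119, 206.
Linear molecule, 4 cuts → 5 fragments:
  1–25 → 25 bp
  26–44 → 19 bp
  45–119 → 75 bp
  120–206 → 87 bp
  207–258 → 52 bp
Sorted largest to smallest: 87, 75, 52, 25, 19 bp.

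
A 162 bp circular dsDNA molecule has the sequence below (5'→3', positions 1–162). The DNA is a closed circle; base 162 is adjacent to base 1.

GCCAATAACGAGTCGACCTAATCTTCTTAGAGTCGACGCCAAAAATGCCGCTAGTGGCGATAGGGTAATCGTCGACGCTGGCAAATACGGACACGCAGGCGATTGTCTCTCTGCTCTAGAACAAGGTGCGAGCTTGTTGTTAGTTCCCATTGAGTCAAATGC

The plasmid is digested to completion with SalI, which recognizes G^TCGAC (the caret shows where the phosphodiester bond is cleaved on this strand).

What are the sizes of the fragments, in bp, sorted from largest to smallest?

103, 39, 20 bp

SalI sites (GTCGAC) start at positions 12, 32, 71.
SalI cuts after the first base of each site, so after positions 12, 32, 71.
Circular molecule, 3 cuts → 3 fragments:
  13–32 → 20 bp
  33–71 → 39 bp
  72–162 then 1–12 → 91 + 12 = 103 bp
Sorted largest to smallest: 103, 39, 20 bp.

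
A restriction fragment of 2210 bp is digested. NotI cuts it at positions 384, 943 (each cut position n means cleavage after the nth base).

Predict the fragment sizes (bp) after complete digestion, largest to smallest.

Linear molecule, 2 cuts → 3 fragments:
  384 − 0 = 384 bp
  943 − 384 = 559 bp
  2210 − 943 = 1267 bp
Sorted largest to smallest: 1267, 559, 384 bp.

1267, 559, 384 bp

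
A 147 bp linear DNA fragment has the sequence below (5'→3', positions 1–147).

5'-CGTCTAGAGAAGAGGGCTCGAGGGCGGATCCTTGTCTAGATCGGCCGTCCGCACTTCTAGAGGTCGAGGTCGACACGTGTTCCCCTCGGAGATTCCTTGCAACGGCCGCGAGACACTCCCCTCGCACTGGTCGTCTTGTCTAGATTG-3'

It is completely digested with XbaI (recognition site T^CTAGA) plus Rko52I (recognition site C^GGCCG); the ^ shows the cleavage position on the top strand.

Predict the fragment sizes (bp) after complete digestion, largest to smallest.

47, 36, 32, 14, 8, 7, 3 bp

XbaI sites (TCTAGA) start at positions 3, 35, 56, 139.
XbaI cuts after the first base of each site, so after positions 3, 35, 56, 139.
Rko52I sites (CGGCCG) start at positions 42, 103.
Rko52I cuts after the first base of each site, so after positions 42, 103.
Combined cut positions: 3, 35, 42, 56, 103, 139.
Linear molecule, 6 cuts → 7 fragments:
  1–3 → 3 bp
  4–35 → 32 bp
  36–42 → 7 bp
  43–56 → 14 bp
  57–103 → 47 bp
  104–139 → 36 bp
  140–147 → 8 bp
Sorted largest to smallest: 47, 36, 32, 14, 8, 7, 3 bp.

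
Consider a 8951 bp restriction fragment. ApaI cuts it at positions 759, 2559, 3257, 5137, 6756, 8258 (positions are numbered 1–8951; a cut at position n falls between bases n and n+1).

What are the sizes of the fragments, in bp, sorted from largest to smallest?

1880, 1800, 1619, 1502, 759, 698, 693 bp

Linear molecule, 6 cuts → 7 fragments:
  759 − 0 = 759 bp
  2559 − 759 = 1800 bp
  3257 − 2559 = 698 bp
  5137 − 3257 = 1880 bp
  6756 − 5137 = 1619 bp
  8258 − 6756 = 1502 bp
  8951 − 8258 = 693 bp
Sorted largest to smallest: 1880, 1800, 1619, 1502, 759, 698, 693 bp.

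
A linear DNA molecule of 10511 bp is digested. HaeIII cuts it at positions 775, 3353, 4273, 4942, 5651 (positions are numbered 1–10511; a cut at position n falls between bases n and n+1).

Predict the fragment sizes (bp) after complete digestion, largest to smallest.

4860, 2578, 920, 775, 709, 669 bp

Linear molecule, 5 cuts → 6 fragments:
  775 − 0 = 775 bp
  3353 − 775 = 2578 bp
  4273 − 3353 = 920 bp
  4942 − 4273 = 669 bp
  5651 − 4942 = 709 bp
  10511 − 5651 = 4860 bp
Sorted largest to smallest: 4860, 2578, 920, 775, 709, 669 bp.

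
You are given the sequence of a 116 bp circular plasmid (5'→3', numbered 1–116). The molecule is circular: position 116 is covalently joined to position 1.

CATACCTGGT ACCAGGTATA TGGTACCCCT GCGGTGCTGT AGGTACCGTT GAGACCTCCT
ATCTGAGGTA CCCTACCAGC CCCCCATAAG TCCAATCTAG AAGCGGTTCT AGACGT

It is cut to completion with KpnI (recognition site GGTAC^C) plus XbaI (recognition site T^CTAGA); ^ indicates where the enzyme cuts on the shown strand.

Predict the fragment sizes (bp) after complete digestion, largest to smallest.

25, 25, 20, 20, 14, 12 bp

KpnI sites (GGTACC) start at positions 8, 22, 42, 67.
KpnI cuts after base 5 of each site (before the last base), so after positions 12, 26, 46, 71.
XbaI sites (TCTAGA) start at positions 96, 108.
XbaI cuts after the first base of each site, so after positions 96, 108.
Combined cut positions: 12, 26, 46, 71, 96, 108.
Circular molecule, 6 cuts → 6 fragments:
  13–26 → 14 bp
  27–46 → 20 bp
  47–71 → 25 bp
  72–96 → 25 bp
  97–108 → 12 bp
  109–116 then 1–12 → 8 + 12 = 20 bp
Sorted largest to smallest: 25, 25, 20, 20, 14, 12 bp.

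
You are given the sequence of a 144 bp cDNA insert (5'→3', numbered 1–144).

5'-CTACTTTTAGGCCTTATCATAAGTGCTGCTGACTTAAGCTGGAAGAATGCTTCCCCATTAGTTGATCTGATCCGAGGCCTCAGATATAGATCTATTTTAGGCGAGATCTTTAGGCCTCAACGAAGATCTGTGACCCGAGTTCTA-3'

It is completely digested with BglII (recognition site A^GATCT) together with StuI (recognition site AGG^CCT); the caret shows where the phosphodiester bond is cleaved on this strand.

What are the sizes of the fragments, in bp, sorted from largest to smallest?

BglII sites (AGATCT) start at positions 88, 104, 124.
BglII cuts after the first base of each site, so after positions 88, 104, 124.
StuI sites (AGGCCT) start at positions 9, 75, 112.
StuI cuts after base 3 of each site, so after positions 11, 77, 114.
Combined cut positions: 11, 77, 88, 104, 114, 124.
Linear molecule, 6 cuts → 7 fragments:
  1–11 → 11 bp
  12–77 → 66 bp
  78–88 → 11 bp
  89–104 → 16 bp
  105–114 → 10 bp
  115–124 → 10 bp
  125–144 → 20 bp
Sorted largest to smallest: 66, 20, 16, 11, 11, 10, 10 bp.

66, 20, 16, 11, 11, 10, 10 bp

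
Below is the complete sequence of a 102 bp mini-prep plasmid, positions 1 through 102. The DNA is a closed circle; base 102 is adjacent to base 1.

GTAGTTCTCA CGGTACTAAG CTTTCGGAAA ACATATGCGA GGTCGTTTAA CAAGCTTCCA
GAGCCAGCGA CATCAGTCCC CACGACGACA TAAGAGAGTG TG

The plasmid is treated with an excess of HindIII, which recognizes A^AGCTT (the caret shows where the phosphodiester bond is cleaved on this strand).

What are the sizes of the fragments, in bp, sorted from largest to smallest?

68, 34 bp

HindIII sites (AAGCTT) start at positions 18, 52.
HindIII cuts after the first base of each site, so after positions 18, 52.
Circular molecule, 2 cuts → 2 fragments:
  19–52 → 34 bp
  53–102 then 1–18 → 50 + 18 = 68 bp
Sorted largest to smallest: 68, 34 bp.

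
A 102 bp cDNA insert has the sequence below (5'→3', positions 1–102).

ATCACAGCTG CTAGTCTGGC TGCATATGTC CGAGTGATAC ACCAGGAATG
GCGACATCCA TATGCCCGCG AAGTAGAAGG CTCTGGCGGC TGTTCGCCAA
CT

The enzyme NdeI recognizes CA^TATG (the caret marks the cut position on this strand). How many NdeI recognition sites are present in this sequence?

2

CATATG occurs starting at positions 23, 59.
NdeI cuts at 2 sites.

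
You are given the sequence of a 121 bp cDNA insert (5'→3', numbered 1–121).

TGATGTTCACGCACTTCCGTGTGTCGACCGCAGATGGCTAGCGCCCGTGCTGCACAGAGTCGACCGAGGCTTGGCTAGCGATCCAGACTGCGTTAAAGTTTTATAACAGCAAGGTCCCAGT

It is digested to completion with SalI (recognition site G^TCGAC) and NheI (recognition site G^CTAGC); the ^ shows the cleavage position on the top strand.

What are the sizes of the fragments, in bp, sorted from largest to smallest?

SalI sites (GTCGAC) start at positions 23, 59.
SalI cuts after the first base of each site, so after positions 23, 59.
NheI sites (GCTAGC) start at positions 37, 74.
NheI cuts after the first base of each site, so after positions 37, 74.
Combined cut positions: 23, 37, 59, 74.
Linear molecule, 4 cuts → 5 fragments:
  1–23 → 23 bp
  24–37 → 14 bp
  38–59 → 22 bp
  60–74 → 15 bp
  75–121 → 47 bp
Sorted largest to smallest: 47, 23, 22, 15, 14 bp.

47, 23, 22, 15, 14 bp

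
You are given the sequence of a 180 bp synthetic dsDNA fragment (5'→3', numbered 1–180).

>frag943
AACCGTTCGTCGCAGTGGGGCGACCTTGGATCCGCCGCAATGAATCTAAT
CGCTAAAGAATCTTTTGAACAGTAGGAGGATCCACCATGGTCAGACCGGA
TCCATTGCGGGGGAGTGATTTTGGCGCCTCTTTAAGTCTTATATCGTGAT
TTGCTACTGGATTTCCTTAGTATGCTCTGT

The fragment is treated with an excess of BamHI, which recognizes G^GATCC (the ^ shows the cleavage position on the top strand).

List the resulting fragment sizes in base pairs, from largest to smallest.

BamHI sites (GGATCC) start at positions 28, 78, 98.
BamHI cuts after the first base of each site, so after positions 28, 78, 98.
Linear molecule, 3 cuts → 4 fragments:
  1–28 → 28 bp
  29–78 → 50 bp
  79–98 → 20 bp
  99–180 → 82 bp
Sorted largest to smallest: 82, 50, 28, 20 bp.

82, 50, 28, 20 bp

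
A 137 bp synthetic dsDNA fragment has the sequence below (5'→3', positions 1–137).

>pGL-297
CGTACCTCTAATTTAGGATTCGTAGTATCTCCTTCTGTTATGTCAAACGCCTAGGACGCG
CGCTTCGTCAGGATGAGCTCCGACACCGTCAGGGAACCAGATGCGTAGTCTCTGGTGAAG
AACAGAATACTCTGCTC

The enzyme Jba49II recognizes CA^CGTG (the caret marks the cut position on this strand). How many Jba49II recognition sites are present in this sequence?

0

No occurrence of CACGTG is present in the sequence.
Jba49II does not cut: 0 sites.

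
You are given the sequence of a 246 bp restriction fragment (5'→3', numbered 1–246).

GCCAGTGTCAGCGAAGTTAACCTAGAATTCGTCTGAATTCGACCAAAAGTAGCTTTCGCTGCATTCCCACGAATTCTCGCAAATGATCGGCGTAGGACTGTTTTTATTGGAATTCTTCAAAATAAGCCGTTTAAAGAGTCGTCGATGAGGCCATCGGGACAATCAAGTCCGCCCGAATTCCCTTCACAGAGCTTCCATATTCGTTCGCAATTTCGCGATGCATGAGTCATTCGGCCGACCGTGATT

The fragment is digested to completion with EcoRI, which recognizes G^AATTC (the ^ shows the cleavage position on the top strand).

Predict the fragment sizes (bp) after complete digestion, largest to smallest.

EcoRI sites (GAATTC) start at positions 25, 35, 71, 110, 175.
EcoRI cuts after the first base of each site, so after positions 25, 35, 71, 110, 175.
Linear molecule, 5 cuts → 6 fragments:
  1–25 → 25 bp
  26–35 → 10 bp
  36–71 → 36 bp
  72–110 → 39 bp
  111–175 → 65 bp
  176–246 → 71 bp
Sorted largest to smallest: 71, 65, 39, 36, 25, 10 bp.

71, 65, 39, 36, 25, 10 bp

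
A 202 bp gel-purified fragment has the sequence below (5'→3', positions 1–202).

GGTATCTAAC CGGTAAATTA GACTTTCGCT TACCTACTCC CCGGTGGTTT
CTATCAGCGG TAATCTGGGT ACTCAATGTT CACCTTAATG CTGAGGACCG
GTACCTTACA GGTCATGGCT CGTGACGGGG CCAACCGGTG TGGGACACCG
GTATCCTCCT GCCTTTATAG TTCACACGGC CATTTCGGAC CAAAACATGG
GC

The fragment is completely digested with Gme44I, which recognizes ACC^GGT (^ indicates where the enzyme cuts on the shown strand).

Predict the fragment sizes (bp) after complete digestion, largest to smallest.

88, 53, 37, 13, 11 bp

Gme44I sites (ACCGGT) start at positions 9, 97, 134, 147.
Gme44I cuts after base 3 of each site, so after positions 11, 99, 136, 149.
Linear molecule, 4 cuts → 5 fragments:
  1–11 → 11 bp
  12–99 → 88 bp
  100–136 → 37 bp
  137–149 → 13 bp
  150–202 → 53 bp
Sorted largest to smallest: 88, 53, 37, 13, 11 bp.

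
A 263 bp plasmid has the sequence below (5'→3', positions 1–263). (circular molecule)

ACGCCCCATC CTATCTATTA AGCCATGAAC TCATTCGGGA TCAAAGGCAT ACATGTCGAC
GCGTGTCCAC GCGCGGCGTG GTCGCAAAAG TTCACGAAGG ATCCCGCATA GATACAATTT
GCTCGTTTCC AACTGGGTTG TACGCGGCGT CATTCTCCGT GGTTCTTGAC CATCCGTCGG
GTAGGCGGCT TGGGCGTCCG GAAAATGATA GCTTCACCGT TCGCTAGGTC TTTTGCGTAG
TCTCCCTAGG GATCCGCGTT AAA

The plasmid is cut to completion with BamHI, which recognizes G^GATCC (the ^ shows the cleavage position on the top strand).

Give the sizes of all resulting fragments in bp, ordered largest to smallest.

151, 112 bp

BamHI sites (GGATCC) start at positions 99, 250.
BamHI cuts after the first base of each site, so after positions 99, 250.
Circular molecule, 2 cuts → 2 fragments:
  100–250 → 151 bp
  251–263 then 1–99 → 13 + 99 = 112 bp
Sorted largest to smallest: 151, 112 bp.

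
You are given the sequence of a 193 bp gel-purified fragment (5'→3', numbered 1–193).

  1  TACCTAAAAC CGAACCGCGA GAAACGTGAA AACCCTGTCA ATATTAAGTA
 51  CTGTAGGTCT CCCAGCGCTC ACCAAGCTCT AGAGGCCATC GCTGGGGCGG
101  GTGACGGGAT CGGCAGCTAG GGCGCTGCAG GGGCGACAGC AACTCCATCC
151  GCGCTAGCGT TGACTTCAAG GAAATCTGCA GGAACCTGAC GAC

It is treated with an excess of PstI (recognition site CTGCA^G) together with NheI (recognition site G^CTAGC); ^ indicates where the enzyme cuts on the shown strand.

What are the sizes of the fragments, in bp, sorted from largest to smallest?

PstI sites (CTGCAG) start at positions 125, 176.
PstI cuts after base 5 of each site (before the last base), so after positions 129, 180.
The NheI site (GCTAGC) starts at position 153.
NheI cuts after the first base of each site, so after position 153.
Combined cut positions: 129, 153, 180.
Linear molecule, 3 cuts → 4 fragments:
  1–129 → 129 bp
  130–153 → 24 bp
  154–180 → 27 bp
  181–193 → 13 bp
Sorted largest to smallest: 129, 27, 24, 13 bp.

129, 27, 24, 13 bp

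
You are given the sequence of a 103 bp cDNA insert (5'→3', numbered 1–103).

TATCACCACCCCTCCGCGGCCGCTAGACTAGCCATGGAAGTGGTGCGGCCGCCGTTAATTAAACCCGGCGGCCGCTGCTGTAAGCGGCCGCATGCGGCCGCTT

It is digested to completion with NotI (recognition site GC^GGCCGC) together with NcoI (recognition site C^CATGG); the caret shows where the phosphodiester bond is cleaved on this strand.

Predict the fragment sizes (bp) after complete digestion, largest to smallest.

23, 17, 16, 15, 14, 10, 8 bp

NotI sites (GCGGCCGC) start at positions 16, 45, 68, 84, 94.
NotI cuts after base 2 of each site, so after positions 17, 46, 69, 85, 95.
The NcoI site (CCATGG) starts at position 32.
NcoI cuts after the first base of each site, so after position 32.
Combined cut positions: 17, 32, 46, 69, 85, 95.
Linear molecule, 6 cuts → 7 fragments:
  1–17 → 17 bp
  18–32 → 15 bp
  33–46 → 14 bp
  47–69 → 23 bp
  70–85 → 16 bp
  86–95 → 10 bp
  96–103 → 8 bp
Sorted largest to smallest: 23, 17, 16, 15, 14, 10, 8 bp.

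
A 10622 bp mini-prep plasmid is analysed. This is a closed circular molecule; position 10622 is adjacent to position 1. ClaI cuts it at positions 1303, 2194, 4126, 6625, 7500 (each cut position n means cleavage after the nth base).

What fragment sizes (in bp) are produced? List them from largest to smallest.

Circular molecule, 5 cuts → 5 fragments:
  2194 − 1303 = 891 bp
  4126 − 2194 = 1932 bp
  6625 − 4126 = 2499 bp
  7500 − 6625 = 875 bp
  wrap: 10622 − 7500 + 1303 = 4425 bp
Sorted largest to smallest: 4425, 2499, 1932, 891, 875 bp.

4425, 2499, 1932, 891, 875 bp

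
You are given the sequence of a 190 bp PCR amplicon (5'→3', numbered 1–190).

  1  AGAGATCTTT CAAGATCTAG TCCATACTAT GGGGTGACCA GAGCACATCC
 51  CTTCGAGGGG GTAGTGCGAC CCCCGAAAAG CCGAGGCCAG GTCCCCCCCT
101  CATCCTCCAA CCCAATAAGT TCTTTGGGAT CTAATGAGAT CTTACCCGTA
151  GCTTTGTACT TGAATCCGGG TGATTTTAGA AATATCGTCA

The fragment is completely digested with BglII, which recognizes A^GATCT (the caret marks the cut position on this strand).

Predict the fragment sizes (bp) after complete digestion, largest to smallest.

BglII sites (AGATCT) start at positions 3, 13, 137.
BglII cuts after the first base of each site, so after positions 3, 13, 137.
Linear molecule, 3 cuts → 4 fragments:
  1–3 → 3 bp
  4–13 → 10 bp
  14–137 → 124 bp
  138–190 → 53 bp
Sorted largest to smallest: 124, 53, 10, 3 bp.

124, 53, 10, 3 bp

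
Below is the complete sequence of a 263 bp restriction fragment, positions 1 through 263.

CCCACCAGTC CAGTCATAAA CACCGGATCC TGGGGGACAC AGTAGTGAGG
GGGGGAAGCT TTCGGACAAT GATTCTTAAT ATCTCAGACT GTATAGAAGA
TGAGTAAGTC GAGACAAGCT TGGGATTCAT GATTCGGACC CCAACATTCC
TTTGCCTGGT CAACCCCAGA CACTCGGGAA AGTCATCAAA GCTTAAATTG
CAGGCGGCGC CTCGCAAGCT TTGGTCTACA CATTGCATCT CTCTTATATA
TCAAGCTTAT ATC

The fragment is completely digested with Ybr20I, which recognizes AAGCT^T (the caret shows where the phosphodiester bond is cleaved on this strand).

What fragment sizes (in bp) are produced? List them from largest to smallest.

Ybr20I sites (AAGCTT) start at positions 56, 116, 189, 216, 253.
Ybr20I cuts after base 5 of each site (before the last base), so after positions 60, 120, 193, 220, 257.
Linear molecule, 5 cuts → 6 fragments:
  1–60 → 60 bp
  61–120 → 60 bp
  121–193 → 73 bp
  194–220 → 27 bp
  221–257 → 37 bp
  258–263 → 6 bp
Sorted largest to smallest: 73, 60, 60, 37, 27, 6 bp.

73, 60, 60, 37, 27, 6 bp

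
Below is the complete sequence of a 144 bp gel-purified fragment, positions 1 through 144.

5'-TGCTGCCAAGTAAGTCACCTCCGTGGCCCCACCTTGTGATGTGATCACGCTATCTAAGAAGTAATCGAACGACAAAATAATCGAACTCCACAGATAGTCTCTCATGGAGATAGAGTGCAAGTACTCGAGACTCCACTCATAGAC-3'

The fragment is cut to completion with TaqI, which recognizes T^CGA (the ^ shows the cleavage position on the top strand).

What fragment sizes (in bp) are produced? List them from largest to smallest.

65, 44, 19, 16 bp

TaqI sites (TCGA) start at positions 65, 81, 125.
TaqI cuts after the first base of each site, so after positions 65, 81, 125.
Linear molecule, 3 cuts → 4 fragments:
  1–65 → 65 bp
  66–81 → 16 bp
  82–125 → 44 bp
  126–144 → 19 bp
Sorted largest to smallest: 65, 44, 19, 16 bp.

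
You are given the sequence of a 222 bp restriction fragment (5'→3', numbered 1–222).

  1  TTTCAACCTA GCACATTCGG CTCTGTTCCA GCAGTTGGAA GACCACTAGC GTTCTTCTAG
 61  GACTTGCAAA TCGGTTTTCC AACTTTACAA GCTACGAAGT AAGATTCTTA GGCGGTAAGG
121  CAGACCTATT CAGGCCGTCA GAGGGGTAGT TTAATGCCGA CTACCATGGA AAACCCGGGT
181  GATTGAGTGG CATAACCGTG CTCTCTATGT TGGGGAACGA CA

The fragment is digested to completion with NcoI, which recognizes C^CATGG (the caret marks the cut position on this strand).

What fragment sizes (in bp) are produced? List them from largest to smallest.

The NcoI site (CCATGG) starts at position 164.
NcoI cuts after the first base of each site, so after position 164.
Linear molecule, 1 cut → 2 fragments:
  1–164 → 164 bp
  165–222 → 58 bp
Sorted largest to smallest: 164, 58 bp.

164, 58 bp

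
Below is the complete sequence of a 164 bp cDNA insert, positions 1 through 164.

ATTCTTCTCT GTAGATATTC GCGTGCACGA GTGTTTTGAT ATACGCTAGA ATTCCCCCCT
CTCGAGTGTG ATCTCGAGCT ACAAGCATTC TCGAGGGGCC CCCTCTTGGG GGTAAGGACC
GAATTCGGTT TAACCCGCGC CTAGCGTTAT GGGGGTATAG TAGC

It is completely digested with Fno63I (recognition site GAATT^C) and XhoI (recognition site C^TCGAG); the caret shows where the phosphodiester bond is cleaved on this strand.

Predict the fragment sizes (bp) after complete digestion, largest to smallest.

Fno63I sites (GAATTC) start at positions 49, 121.
Fno63I cuts after base 5 of each site (before the last base), so after positions 53, 125.
XhoI sites (CTCGAG) start at positions 61, 73, 90.
XhoI cuts after the first base of each site, so after positions 61, 73, 90.
Combined cut positions: 53, 61, 73, 90, 125.
Linear molecule, 5 cuts → 6 fragments:
  1–53 → 53 bp
  54–61 → 8 bp
  62–73 → 12 bp
  74–90 → 17 bp
  91–125 → 35 bp
  126–164 → 39 bp
Sorted largest to smallest: 53, 39, 35, 17, 12, 8 bp.

53, 39, 35, 17, 12, 8 bp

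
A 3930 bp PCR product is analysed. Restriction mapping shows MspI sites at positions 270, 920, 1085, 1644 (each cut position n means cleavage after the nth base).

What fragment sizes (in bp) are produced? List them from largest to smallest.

Linear molecule, 4 cuts → 5 fragments:
  270 − 0 = 270 bp
  920 − 270 = 650 bp
  1085 − 920 = 165 bp
  1644 − 1085 = 559 bp
  3930 − 1644 = 2286 bp
Sorted largest to smallest: 2286, 650, 559, 270, 165 bp.

2286, 650, 559, 270, 165 bp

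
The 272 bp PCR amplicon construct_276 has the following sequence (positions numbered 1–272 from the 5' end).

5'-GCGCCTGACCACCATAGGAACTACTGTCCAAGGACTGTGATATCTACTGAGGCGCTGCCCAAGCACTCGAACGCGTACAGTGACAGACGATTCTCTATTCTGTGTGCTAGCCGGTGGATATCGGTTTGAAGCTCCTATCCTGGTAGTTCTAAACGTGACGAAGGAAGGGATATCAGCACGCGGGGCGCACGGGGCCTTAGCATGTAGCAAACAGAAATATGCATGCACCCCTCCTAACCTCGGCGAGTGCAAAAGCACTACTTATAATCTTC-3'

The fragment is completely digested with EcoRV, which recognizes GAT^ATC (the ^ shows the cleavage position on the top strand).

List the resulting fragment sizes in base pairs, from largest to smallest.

EcoRV sites (GATATC) start at positions 39, 117, 169.
EcoRV cuts after base 3 of each site, so after positions 41, 119, 171.
Linear molecule, 3 cuts → 4 fragments:
  1–41 → 41 bp
  42–119 → 78 bp
  120–171 → 52 bp
  172–272 → 101 bp
Sorted largest to smallest: 101, 78, 52, 41 bp.

101, 78, 52, 41 bp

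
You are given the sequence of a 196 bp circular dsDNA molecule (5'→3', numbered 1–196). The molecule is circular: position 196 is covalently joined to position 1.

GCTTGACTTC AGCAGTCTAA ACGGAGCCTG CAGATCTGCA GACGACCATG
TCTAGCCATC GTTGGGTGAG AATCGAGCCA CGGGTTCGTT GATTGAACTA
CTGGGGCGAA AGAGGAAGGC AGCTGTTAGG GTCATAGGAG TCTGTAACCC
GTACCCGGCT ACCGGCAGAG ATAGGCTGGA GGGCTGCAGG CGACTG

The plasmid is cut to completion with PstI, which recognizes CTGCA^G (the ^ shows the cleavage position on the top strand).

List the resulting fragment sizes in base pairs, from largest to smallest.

148, 40, 8 bp

PstI sites (CTGCAG) start at positions 28, 36, 184.
PstI cuts after base 5 of each site (before the last base), so after positions 32, 40, 188.
Circular molecule, 3 cuts → 3 fragments:
  33–40 → 8 bp
  41–188 → 148 bp
  189–196 then 1–32 → 8 + 32 = 40 bp
Sorted largest to smallest: 148, 40, 8 bp.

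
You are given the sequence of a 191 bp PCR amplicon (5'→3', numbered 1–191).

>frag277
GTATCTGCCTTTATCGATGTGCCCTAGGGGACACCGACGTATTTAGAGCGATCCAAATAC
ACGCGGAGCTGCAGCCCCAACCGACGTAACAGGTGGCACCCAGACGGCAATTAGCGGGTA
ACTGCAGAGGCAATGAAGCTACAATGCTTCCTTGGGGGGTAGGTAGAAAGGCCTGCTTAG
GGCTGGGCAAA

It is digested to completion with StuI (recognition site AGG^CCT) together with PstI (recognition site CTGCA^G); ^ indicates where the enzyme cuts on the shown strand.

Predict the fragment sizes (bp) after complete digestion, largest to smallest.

The StuI site (AGGCCT) starts at position 169.
StuI cuts after base 3 of each site, so after position 171.
PstI sites (CTGCAG) start at positions 69, 122.
PstI cuts after base 5 of each site (before the last base), so after positions 73, 126.
Combined cut positions: 73, 126, 171.
Linear molecule, 3 cuts → 4 fragments:
  1–73 → 73 bp
  74–126 → 53 bp
  127–171 → 45 bp
  172–191 → 20 bp
Sorted largest to smallest: 73, 53, 45, 20 bp.

73, 53, 45, 20 bp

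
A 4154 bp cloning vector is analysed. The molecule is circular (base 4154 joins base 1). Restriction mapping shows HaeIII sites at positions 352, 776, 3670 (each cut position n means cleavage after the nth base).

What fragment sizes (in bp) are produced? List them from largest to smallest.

2894, 836, 424 bp

Circular molecule, 3 cuts → 3 fragments:
  776 − 352 = 424 bp
  3670 − 776 = 2894 bp
  wrap: 4154 − 3670 + 352 = 836 bp
Sorted largest to smallest: 2894, 836, 424 bp.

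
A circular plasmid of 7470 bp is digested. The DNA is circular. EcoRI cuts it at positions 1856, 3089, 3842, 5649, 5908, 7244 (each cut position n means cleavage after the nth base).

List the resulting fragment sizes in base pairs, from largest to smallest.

Circular molecule, 6 cuts → 6 fragments:
  3089 − 1856 = 1233 bp
  3842 − 3089 = 753 bp
  5649 − 3842 = 1807 bp
  5908 − 5649 = 259 bp
  7244 − 5908 = 1336 bp
  wrap: 7470 − 7244 + 1856 = 2082 bp
Sorted largest to smallest: 2082, 1807, 1336, 1233, 753, 259 bp.

2082, 1807, 1336, 1233, 753, 259 bp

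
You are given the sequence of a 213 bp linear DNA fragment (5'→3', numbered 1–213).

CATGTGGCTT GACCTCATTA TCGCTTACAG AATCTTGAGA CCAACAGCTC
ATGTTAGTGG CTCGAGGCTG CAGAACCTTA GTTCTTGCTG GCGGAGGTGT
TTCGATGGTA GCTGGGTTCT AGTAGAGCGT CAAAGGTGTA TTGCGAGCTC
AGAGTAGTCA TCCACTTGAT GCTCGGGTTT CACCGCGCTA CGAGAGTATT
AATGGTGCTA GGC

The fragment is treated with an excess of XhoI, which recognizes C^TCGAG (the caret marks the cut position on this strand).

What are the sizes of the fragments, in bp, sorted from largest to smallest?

The XhoI site (CTCGAG) starts at position 61.
XhoI cuts after the first base of each site, so after position 61.
Linear molecule, 1 cut → 2 fragments:
  1–61 → 61 bp
  62–213 → 152 bp
Sorted largest to smallest: 152, 61 bp.

152, 61 bp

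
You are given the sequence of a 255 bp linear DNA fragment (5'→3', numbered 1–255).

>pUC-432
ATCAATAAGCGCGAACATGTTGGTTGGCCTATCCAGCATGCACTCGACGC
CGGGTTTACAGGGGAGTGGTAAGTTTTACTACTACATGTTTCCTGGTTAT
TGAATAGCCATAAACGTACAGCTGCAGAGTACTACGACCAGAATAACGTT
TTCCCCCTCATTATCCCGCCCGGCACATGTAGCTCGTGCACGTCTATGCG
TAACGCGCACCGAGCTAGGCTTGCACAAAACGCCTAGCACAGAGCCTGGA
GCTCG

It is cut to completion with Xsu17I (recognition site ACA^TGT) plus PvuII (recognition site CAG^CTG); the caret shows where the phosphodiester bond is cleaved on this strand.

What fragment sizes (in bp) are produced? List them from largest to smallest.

78, 69, 56, 35, 17 bp

Xsu17I sites (ACATGT) start at positions 15, 84, 175.
Xsu17I cuts after base 3 of each site, so after positions 17, 86, 177.
The PvuII site (CAGCTG) starts at position 119.
PvuII cuts after base 3 of each site, so after position 121.
Combined cut positions: 17, 86, 121, 177.
Linear molecule, 4 cuts → 5 fragments:
  1–17 → 17 bp
  18–86 → 69 bp
  87–121 → 35 bp
  122–177 → 56 bp
  178–255 → 78 bp
Sorted largest to smallest: 78, 69, 56, 35, 17 bp.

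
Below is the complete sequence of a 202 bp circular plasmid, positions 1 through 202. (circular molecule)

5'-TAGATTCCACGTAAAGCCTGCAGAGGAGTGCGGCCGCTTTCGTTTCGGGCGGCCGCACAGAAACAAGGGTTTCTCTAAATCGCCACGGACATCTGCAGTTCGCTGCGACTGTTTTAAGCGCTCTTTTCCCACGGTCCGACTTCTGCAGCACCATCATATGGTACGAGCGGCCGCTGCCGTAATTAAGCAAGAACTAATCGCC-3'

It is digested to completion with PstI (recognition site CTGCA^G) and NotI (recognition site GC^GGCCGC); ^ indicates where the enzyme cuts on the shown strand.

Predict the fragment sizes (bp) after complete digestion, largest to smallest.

PstI sites (CTGCAG) start at positions 18, 93, 143.
PstI cuts after base 5 of each site (before the last base), so after positions 22, 97, 147.
NotI sites (GCGGCCGC) start at positions 30, 49, 167.
NotI cuts after base 2 of each site, so after positions 31, 50, 168.
Combined cut positions: 22, 31, 50, 97, 147, 168.
Circular molecule, 6 cuts → 6 fragments:
  23–31 → 9 bp
  32–50 → 19 bp
  51–97 → 47 bp
  98–147 → 50 bp
  148–168 → 21 bp
  169–202 then 1–22 → 34 + 22 = 56 bp
Sorted largest to smallest: 56, 50, 47, 21, 19, 9 bp.

56, 50, 47, 21, 19, 9 bp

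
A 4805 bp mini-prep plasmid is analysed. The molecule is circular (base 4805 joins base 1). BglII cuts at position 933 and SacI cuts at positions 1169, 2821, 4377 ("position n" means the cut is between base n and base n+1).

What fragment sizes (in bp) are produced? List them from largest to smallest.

1652, 1556, 1361, 236 bp

Combined cut positions (sorted): 933, 1169, 2821, 4377.
Circular molecule, 4 cuts → 4 fragments:
  1169 − 933 = 236 bp
  2821 − 1169 = 1652 bp
  4377 − 2821 = 1556 bp
  wrap: 4805 − 4377 + 933 = 1361 bp
Sorted largest to smallest: 1652, 1556, 1361, 236 bp.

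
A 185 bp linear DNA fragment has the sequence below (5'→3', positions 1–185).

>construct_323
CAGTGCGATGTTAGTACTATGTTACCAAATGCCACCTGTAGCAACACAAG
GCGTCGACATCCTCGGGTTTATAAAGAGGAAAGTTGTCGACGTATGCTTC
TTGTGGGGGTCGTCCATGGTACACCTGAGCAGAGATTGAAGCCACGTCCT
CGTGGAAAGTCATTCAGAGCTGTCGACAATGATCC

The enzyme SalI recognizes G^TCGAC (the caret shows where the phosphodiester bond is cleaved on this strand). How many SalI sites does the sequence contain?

3

GTCGAC occurs starting at positions 53, 86, 172.
SalI cuts at 3 sites.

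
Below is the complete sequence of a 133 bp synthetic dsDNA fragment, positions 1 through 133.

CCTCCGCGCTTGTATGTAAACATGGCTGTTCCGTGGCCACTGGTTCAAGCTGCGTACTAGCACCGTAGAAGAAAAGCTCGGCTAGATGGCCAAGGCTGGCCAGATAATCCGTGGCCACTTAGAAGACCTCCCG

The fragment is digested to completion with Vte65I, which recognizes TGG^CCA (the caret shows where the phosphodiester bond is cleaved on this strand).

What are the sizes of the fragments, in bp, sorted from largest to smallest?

Vte65I sites (TGGCCA) start at positions 34, 87, 97, 112.
Vte65I cuts after base 3 of each site, so after positions 36, 89, 99, 114.
Linear molecule, 4 cuts → 5 fragments:
  1–36 → 36 bp
  37–89 → 53 bp
  90–99 → 10 bp
  100–114 → 15 bp
  115–133 → 19 bp
Sorted largest to smallest: 53, 36, 19, 15, 10 bp.

53, 36, 19, 15, 10 bp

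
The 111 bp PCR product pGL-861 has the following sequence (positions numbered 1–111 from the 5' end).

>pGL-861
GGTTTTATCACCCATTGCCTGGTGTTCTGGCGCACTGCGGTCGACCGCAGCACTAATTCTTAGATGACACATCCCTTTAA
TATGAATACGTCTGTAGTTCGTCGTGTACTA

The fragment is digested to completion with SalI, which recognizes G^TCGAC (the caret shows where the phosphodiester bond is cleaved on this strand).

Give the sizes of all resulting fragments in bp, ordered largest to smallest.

71, 40 bp

The SalI site (GTCGAC) starts at position 40.
SalI cuts after the first base of each site, so after position 40.
Linear molecule, 1 cut → 2 fragments:
  1–40 → 40 bp
  41–111 → 71 bp
Sorted largest to smallest: 71, 40 bp.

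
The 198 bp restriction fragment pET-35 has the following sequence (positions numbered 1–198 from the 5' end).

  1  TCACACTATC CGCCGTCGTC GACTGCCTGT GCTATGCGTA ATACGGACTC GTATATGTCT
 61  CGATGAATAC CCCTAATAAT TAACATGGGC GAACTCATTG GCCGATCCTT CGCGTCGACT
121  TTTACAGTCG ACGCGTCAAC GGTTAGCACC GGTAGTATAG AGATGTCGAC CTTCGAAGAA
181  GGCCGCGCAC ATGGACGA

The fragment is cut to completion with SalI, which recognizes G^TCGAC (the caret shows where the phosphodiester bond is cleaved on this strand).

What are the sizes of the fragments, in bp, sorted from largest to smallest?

SalI sites (GTCGAC) start at positions 18, 114, 127, 165.
SalI cuts after the first base of each site, so after positions 18, 114, 127, 165.
Linear molecule, 4 cuts → 5 fragments:
  1–18 → 18 bp
  19–114 → 96 bp
  115–127 → 13 bp
  128–165 → 38 bp
  166–198 → 33 bp
Sorted largest to smallest: 96, 38, 33, 18, 13 bp.

96, 38, 33, 18, 13 bp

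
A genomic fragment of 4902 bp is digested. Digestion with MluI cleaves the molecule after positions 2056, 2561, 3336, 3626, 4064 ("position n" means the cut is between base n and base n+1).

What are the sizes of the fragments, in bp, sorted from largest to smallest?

Linear molecule, 5 cuts → 6 fragments:
  2056 − 0 = 2056 bp
  2561 − 2056 = 505 bp
  3336 − 2561 = 775 bp
  3626 − 3336 = 290 bp
  4064 − 3626 = 438 bp
  4902 − 4064 = 838 bp
Sorted largest to smallest: 2056, 838, 775, 505, 438, 290 bp.

2056, 838, 775, 505, 438, 290 bp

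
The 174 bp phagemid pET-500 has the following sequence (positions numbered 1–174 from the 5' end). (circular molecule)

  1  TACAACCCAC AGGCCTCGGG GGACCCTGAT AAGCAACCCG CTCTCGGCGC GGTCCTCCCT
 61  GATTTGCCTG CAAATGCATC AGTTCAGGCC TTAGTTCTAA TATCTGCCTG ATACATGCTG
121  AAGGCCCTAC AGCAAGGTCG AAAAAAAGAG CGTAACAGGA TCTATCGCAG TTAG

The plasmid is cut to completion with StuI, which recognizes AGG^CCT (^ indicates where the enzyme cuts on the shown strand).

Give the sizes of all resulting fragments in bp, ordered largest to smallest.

StuI sites (AGGCCT) start at positions 11, 86.
StuI cuts after base 3 of each site, so after positions 13, 88.
Circular molecule, 2 cuts → 2 fragments:
  14–88 → 75 bp
  89–174 then 1–13 → 86 + 13 = 99 bp
Sorted largest to smallest: 99, 75 bp.

99, 75 bp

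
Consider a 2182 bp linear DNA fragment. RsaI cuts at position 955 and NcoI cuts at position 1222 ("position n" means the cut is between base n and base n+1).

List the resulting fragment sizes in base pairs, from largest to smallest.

960, 955, 267 bp

Combined cut positions (sorted): 955, 1222.
Linear molecule, 2 cuts → 3 fragments:
  955 − 0 = 955 bp
  1222 − 955 = 267 bp
  2182 − 1222 = 960 bp
Sorted largest to smallest: 960, 955, 267 bp.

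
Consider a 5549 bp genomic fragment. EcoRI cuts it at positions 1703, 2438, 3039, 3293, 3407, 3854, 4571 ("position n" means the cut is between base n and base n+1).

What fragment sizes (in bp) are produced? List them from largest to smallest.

Linear molecule, 7 cuts → 8 fragments:
  1703 − 0 = 1703 bp
  2438 − 1703 = 735 bp
  3039 − 2438 = 601 bp
  3293 − 3039 = 254 bp
  3407 − 3293 = 114 bp
  3854 − 3407 = 447 bp
  4571 − 3854 = 717 bp
  5549 − 4571 = 978 bp
Sorted largest to smallest: 1703, 978, 735, 717, 601, 447, 254, 114 bp.

1703, 978, 735, 717, 601, 447, 254, 114 bp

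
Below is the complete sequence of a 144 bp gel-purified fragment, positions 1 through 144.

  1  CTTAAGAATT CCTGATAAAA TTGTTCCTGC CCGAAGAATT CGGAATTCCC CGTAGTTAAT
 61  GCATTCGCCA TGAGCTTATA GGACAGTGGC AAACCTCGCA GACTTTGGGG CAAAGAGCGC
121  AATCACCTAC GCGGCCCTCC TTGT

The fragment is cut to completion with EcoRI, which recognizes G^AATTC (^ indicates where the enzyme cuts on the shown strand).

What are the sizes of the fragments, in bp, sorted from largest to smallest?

EcoRI sites (GAATTC) start at positions 6, 36, 43.
EcoRI cuts after the first base of each site, so after positions 6, 36, 43.
Linear molecule, 3 cuts → 4 fragments:
  1–6 → 6 bp
  7–36 → 30 bp
  37–43 → 7 bp
  44–144 → 101 bp
Sorted largest to smallest: 101, 30, 7, 6 bp.

101, 30, 7, 6 bp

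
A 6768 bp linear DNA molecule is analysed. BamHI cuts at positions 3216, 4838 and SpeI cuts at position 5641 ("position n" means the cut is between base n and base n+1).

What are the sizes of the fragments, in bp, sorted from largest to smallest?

Combined cut positions (sorted): 3216, 4838, 5641.
Linear molecule, 3 cuts → 4 fragments:
  3216 − 0 = 3216 bp
  4838 − 3216 = 1622 bp
  5641 − 4838 = 803 bp
  6768 − 5641 = 1127 bp
Sorted largest to smallest: 3216, 1622, 1127, 803 bp.

3216, 1622, 1127, 803 bp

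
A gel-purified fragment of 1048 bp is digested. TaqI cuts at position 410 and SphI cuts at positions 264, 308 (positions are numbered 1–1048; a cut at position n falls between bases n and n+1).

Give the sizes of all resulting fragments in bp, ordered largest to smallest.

638, 264, 102, 44 bp

Combined cut positions (sorted): 264, 308, 410.
Linear molecule, 3 cuts → 4 fragments:
  264 − 0 = 264 bp
  308 − 264 = 44 bp
  410 − 308 = 102 bp
  1048 − 410 = 638 bp
Sorted largest to smallest: 638, 264, 102, 44 bp.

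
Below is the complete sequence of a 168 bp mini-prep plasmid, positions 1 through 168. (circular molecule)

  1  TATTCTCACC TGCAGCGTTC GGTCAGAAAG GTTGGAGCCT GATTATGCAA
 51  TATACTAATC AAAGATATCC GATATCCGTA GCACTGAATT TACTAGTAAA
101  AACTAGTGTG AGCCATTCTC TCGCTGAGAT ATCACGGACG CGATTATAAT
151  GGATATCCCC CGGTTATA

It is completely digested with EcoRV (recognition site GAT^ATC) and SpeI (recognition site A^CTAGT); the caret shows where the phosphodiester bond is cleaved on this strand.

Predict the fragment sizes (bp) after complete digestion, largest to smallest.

EcoRV sites (GATATC) start at positions 64, 71, 128, 152.
EcoRV cuts after base 3 of each site, so after positions 66, 73, 130, 154.
SpeI sites (ACTAGT) start at positions 92, 102.
SpeI cuts after the first base of each site, so after positions 92, 102.
Combined cut positions: 66, 73, 92, 102, 130, 154.
Circular molecule, 6 cuts → 6 fragments:
  67–73 → 7 bp
  74–92 → 19 bp
  93–102 → 10 bp
  103–130 → 28 bp
  131–154 → 24 bp
  155–168 then 1–66 → 14 + 66 = 80 bp
Sorted largest to smallest: 80, 28, 24, 19, 10, 7 bp.

80, 28, 24, 19, 10, 7 bp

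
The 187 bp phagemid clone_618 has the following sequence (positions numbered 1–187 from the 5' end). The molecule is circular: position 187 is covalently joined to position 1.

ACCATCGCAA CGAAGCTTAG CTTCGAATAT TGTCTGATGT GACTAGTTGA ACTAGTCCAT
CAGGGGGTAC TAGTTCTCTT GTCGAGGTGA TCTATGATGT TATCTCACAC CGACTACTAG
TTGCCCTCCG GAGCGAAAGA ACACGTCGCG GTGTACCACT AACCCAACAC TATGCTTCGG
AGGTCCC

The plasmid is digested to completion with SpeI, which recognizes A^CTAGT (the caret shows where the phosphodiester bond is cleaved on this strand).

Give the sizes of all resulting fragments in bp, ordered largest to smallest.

113, 47, 18, 9 bp

SpeI sites (ACTAGT) start at positions 42, 51, 69, 116.
SpeI cuts after the first base of each site, so after positions 42, 51, 69, 116.
Circular molecule, 4 cuts → 4 fragments:
  43–51 → 9 bp
  52–69 → 18 bp
  70–116 → 47 bp
  117–187 then 1–42 → 71 + 42 = 113 bp
Sorted largest to smallest: 113, 47, 18, 9 bp.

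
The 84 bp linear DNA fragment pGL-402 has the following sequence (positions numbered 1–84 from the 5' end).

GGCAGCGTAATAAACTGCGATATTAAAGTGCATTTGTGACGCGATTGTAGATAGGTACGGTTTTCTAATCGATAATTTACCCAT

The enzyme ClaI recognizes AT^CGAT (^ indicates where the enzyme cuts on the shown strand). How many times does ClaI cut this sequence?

ATCGAT occurs starting at position 68.
ClaI cuts at 1 site.

1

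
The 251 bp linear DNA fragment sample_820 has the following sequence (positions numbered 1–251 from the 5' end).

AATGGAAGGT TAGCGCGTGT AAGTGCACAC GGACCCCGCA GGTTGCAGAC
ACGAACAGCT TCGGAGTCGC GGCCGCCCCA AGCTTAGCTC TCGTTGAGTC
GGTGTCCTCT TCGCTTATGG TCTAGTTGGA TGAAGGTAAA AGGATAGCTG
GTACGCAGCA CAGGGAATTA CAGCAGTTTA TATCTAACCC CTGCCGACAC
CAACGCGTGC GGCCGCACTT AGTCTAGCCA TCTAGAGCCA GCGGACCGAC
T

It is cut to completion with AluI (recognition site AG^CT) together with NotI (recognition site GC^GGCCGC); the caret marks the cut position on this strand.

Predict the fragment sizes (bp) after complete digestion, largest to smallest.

AluI sites (AGCT) start at positions 57, 81, 86, 146.
AluI cuts after base 2 of each site, so after positions 58, 82, 87, 147.
NotI sites (GCGGCCGC) start at positions 69, 209.
NotI cuts after base 2 of each site, so after positions 70, 210.
Combined cut positions: 58, 70, 82, 87, 147, 210.
Linear molecule, 6 cuts → 7 fragments:
  1–58 → 58 bp
  59–70 → 12 bp
  71–82 → 12 bp
  83–87 → 5 bp
  88–147 → 60 bp
  148–210 → 63 bp
  211–251 → 41 bp
Sorted largest to smallest: 63, 60, 58, 41, 12, 12, 5 bp.

63, 60, 58, 41, 12, 12, 5 bp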